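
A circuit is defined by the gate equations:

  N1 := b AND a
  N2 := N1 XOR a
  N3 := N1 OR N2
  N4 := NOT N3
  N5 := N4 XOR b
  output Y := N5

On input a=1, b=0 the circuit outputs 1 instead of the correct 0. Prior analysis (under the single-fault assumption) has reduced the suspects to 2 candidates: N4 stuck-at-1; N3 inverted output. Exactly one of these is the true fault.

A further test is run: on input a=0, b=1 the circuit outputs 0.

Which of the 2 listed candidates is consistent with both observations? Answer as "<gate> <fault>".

Evaluate each candidate on input a=0, b=1:
  N4 stuck-at-1: N1=0, N2=0, N3=0, N4=1 [stuck-at-1], N5=0 → 0 — matches
  N3 inverted output: N1=0, N2=0, N3=1 [inverted output], N4=0, N5=1 → 1 — eliminated
Only N4 stuck-at-1 reproduces the observed 0.

N4 stuck-at-1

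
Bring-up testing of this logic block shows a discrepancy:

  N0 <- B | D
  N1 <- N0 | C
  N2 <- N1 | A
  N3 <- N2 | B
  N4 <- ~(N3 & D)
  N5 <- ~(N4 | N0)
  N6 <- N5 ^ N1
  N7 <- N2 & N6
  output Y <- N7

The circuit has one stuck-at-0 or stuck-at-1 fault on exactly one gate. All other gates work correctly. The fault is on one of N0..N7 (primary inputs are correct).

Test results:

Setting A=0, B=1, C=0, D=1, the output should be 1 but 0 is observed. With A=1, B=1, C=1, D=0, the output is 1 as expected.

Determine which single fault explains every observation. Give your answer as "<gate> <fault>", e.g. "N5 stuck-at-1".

Fault-free values for test 1 (A=0, B=1, C=0, D=1): N0=1, N1=1, N2=1, N3=1, N4=0, N5=0, N6=1, N7=1, giving Y=1. Observed 0.
Test 1: faults giving observed 0 are {N0 stuck-at-0, N1 stuck-at-0, N2 stuck-at-0, N5 stuck-at-1, N6 stuck-at-0, N7 stuck-at-0}.
Test 2 (A=1, B=1, C=1, D=0): fault-free N0=1, N1=1, N2=1, N3=1, N4=1, N5=0, N6=1, N7=1 → 1; observed 1. Eliminates N1 stuck-at-0, N2 stuck-at-0, N5 stuck-at-1, N6 stuck-at-0, N7 stuck-at-0.
Only N0 stuck-at-0 is consistent with every test.

N0 stuck-at-0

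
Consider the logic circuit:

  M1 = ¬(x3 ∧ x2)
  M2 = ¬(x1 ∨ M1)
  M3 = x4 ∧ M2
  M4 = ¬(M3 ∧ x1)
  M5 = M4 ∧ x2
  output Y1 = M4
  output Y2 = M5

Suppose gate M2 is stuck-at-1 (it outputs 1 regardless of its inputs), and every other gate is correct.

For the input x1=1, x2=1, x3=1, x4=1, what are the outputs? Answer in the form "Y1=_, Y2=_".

Propagate with M2 forced: M1=0, M2=1 [stuck-at-1], M3=1, M4=0, M5=0.
So the outputs are Y1=0, Y2=0. (Without the fault they would be Y1=1, Y2=1.)

Y1=0, Y2=0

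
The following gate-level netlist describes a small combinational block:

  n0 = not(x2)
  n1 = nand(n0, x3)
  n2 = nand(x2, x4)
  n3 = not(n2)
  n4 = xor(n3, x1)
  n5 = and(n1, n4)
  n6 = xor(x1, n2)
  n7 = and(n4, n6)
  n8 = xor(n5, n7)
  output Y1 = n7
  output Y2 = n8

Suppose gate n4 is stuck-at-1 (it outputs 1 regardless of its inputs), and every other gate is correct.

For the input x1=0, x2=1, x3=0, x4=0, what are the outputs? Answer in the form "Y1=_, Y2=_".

Propagate with n4 forced: n0=0, n1=1, n2=1, n3=0, n4=1 [stuck-at-1], n5=1, n6=1, n7=1, n8=0.
So the outputs are Y1=1, Y2=0. (Without the fault they would be Y1=0, Y2=0.)

Y1=1, Y2=0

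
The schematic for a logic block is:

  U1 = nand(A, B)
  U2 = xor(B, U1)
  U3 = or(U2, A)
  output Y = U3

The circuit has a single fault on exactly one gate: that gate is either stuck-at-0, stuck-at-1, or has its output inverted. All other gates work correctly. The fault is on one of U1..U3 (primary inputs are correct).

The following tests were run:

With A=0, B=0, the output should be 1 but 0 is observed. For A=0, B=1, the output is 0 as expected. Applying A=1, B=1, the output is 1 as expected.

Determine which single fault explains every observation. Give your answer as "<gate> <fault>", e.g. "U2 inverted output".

U2 stuck-at-0

Fault-free values for test 1 (A=0, B=0): U1=1, U2=1, U3=1, giving Y=1. Observed 0.
Test 1: faults giving observed 0 are {U1 stuck-at-0, U1 inverted output, U2 stuck-at-0, U2 inverted output, U3 stuck-at-0, U3 inverted output}.
Test 2 (A=0, B=1): fault-free U1=1, U2=0, U3=0 → 0; observed 0. Eliminates U1 stuck-at-0, U1 inverted output, U2 inverted output, U3 inverted output.
Test 3 (A=1, B=1): fault-free U1=0, U2=1, U3=1 → 1; observed 1. Eliminates U3 stuck-at-0.
Only U2 stuck-at-0 is consistent with every test.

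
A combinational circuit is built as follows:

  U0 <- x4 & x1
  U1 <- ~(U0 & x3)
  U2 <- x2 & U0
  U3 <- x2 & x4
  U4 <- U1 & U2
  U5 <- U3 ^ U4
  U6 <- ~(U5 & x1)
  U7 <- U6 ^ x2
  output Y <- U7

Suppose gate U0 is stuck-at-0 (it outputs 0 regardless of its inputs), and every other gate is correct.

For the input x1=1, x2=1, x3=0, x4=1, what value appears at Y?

Propagate with U0 forced: U0=0 [stuck-at-0], U1=1, U2=0, U3=1, U4=0, U5=1, U6=0, U7=1.
So Y = 1. (Without the fault it would be 0.)

1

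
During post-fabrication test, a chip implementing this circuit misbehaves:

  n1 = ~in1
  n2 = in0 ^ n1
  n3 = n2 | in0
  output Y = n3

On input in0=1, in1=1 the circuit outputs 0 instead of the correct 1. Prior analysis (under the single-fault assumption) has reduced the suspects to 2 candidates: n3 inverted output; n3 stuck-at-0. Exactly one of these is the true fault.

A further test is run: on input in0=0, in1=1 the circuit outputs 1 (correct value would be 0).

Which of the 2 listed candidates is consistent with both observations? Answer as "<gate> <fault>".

n3 inverted output

Evaluate each candidate on input in0=0, in1=1:
  n3 inverted output: n1=0, n2=0, n3=1 [inverted output] → 1 — matches
  n3 stuck-at-0: n1=0, n2=0, n3=0 [stuck-at-0] → 0 — eliminated
Only n3 inverted output reproduces the observed 1.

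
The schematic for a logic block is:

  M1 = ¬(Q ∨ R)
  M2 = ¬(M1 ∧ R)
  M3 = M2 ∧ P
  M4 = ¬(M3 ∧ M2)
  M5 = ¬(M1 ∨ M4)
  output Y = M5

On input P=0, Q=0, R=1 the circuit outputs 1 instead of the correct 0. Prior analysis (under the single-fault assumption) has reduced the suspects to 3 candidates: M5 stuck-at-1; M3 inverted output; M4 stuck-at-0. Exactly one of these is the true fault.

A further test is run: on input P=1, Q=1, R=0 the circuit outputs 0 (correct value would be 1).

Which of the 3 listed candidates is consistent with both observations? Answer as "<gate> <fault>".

Evaluate each candidate on input P=1, Q=1, R=0:
  M5 stuck-at-1: M1=0, M2=1, M3=1, M4=0, M5=1 [stuck-at-1] → 1 — eliminated
  M3 inverted output: M1=0, M2=1, M3=0 [inverted output], M4=1, M5=0 → 0 — matches
  M4 stuck-at-0: M1=0, M2=1, M3=1, M4=0 [stuck-at-0], M5=1 → 1 — eliminated
Only M3 inverted output reproduces the observed 0.

M3 inverted output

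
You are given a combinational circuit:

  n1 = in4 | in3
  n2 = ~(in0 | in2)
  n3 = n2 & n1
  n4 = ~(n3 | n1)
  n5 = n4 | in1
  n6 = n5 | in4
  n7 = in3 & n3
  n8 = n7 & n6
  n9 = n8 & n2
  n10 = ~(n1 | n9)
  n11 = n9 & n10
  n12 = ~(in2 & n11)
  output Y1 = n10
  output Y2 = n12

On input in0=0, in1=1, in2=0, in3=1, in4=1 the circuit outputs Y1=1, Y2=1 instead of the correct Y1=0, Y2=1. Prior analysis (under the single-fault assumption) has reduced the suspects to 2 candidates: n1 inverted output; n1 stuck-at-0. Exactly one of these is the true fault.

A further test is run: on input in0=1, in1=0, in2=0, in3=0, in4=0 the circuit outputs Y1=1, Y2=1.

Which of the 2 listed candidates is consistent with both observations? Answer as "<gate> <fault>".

n1 stuck-at-0

Evaluate each candidate on input in0=1, in1=0, in2=0, in3=0, in4=0:
  n1 inverted output: n1=1 [inverted output], n2=0, n3=0, n4=0, n5=0, n6=0, n7=0, n8=0, n9=0, n10=0, n11=0, n12=1 → Y1=0, Y2=1 — eliminated
  n1 stuck-at-0: n1=0 [stuck-at-0], n2=0, n3=0, n4=1, n5=1, n6=1, n7=0, n8=0, n9=0, n10=1, n11=0, n12=1 → Y1=1, Y2=1 — matches
Only n1 stuck-at-0 reproduces the observed Y1=1, Y2=1.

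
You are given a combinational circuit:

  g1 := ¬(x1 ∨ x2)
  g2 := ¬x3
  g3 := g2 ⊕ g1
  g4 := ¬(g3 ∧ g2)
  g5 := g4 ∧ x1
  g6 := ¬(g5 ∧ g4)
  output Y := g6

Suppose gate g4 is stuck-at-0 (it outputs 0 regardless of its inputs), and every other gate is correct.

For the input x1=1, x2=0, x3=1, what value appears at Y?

Propagate with g4 forced: g1=0, g2=0, g3=0, g4=0 [stuck-at-0], g5=0, g6=1.
So Y = 1. (Without the fault it would be 0.)

1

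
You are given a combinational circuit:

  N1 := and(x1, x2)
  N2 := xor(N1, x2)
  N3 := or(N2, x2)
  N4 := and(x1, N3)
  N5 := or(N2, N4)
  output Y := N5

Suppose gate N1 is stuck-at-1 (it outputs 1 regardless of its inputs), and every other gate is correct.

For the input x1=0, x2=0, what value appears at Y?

1

Propagate with N1 forced: N1=1 [stuck-at-1], N2=1, N3=1, N4=0, N5=1.
So Y = 1. (Without the fault it would be 0.)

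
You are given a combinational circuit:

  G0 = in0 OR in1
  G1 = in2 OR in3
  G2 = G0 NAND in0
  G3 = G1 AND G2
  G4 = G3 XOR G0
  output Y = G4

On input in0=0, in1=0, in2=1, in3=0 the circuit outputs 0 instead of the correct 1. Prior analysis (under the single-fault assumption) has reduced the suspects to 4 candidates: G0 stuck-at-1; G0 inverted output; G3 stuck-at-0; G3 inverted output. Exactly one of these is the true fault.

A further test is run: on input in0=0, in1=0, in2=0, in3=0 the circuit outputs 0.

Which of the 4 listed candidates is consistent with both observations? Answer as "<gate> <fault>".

Evaluate each candidate on input in0=0, in1=0, in2=0, in3=0:
  G0 stuck-at-1: G0=1 [stuck-at-1], G1=0, G2=1, G3=0, G4=1 → 1 — eliminated
  G0 inverted output: G0=1 [inverted output], G1=0, G2=1, G3=0, G4=1 → 1 — eliminated
  G3 stuck-at-0: G0=0, G1=0, G2=1, G3=0 [stuck-at-0], G4=0 → 0 — matches
  G3 inverted output: G0=0, G1=0, G2=1, G3=1 [inverted output], G4=1 → 1 — eliminated
Only G3 stuck-at-0 reproduces the observed 0.

G3 stuck-at-0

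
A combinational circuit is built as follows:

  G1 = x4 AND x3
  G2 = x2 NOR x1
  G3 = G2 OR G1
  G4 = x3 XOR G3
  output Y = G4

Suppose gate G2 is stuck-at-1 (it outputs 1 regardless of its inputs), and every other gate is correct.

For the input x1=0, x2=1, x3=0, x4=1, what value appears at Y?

Propagate with G2 forced: G1=0, G2=1 [stuck-at-1], G3=1, G4=1.
So Y = 1. (Without the fault it would be 0.)

1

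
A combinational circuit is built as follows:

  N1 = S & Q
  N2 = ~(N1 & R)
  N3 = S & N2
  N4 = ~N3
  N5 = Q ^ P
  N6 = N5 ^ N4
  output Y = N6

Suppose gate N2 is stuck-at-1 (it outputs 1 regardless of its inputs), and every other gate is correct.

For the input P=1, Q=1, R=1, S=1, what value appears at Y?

0

Propagate with N2 forced: N1=1, N2=1 [stuck-at-1], N3=1, N4=0, N5=0, N6=0.
So Y = 0. (Without the fault it would be 1.)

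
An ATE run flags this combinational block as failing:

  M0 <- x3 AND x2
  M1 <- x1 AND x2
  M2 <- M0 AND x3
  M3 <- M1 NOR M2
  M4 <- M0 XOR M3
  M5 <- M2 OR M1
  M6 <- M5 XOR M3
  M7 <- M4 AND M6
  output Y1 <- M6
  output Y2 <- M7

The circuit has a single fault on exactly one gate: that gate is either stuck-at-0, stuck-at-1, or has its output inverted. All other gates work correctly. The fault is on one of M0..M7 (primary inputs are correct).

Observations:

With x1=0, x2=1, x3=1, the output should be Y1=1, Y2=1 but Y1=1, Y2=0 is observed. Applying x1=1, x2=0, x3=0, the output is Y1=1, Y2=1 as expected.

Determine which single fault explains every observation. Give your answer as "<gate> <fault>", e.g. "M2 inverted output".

Fault-free values for test 1 (x1=0, x2=1, x3=1): M0=1, M1=0, M2=1, M3=0, M4=1, M5=1, M6=1, M7=1, giving Y1=1, Y2=1. Observed Y1=1, Y2=0.
Test 1: faults giving observed Y1=1, Y2=0 are {M2 stuck-at-0, M2 inverted output, M4 stuck-at-0, M4 inverted output, M7 stuck-at-0, M7 inverted output}.
Test 2 (x1=1, x2=0, x3=0): fault-free M0=0, M1=0, M2=0, M3=1, M4=1, M5=0, M6=1, M7=1 → Y1=1, Y2=1; observed Y1=1, Y2=1. Eliminates M2 inverted output, M4 stuck-at-0, M4 inverted output, M7 stuck-at-0, M7 inverted output.
Only M2 stuck-at-0 is consistent with every test.

M2 stuck-at-0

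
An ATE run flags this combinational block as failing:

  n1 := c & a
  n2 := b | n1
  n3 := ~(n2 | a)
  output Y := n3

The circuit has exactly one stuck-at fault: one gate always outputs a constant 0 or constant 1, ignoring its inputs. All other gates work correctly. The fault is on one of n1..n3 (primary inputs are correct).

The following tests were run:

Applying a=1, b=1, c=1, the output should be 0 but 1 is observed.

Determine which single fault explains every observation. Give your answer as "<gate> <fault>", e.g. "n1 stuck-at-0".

Fault-free values for test 1 (a=1, b=1, c=1): n1=1, n2=1, n3=0, giving Y=0. Observed 1.
Test 1: faults giving observed 1 are {n3 stuck-at-1}.
Only n3 stuck-at-1 is consistent with every test.

n3 stuck-at-1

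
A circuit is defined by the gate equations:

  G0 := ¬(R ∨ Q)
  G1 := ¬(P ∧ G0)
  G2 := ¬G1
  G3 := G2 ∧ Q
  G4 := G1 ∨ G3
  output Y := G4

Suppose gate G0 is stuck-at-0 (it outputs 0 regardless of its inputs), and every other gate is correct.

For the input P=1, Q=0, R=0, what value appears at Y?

Propagate with G0 forced: G0=0 [stuck-at-0], G1=1, G2=0, G3=0, G4=1.
So Y = 1. (Without the fault it would be 0.)

1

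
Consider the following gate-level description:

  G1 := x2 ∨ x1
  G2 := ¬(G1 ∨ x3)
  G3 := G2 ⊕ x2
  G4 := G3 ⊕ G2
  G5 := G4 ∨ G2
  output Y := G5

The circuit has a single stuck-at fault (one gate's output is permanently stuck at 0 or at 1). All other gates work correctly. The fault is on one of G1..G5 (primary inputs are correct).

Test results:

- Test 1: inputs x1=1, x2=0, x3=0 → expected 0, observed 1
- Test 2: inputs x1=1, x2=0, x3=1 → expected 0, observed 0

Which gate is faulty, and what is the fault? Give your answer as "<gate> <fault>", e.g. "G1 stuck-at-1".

Fault-free values for test 1 (x1=1, x2=0, x3=0): G1=1, G2=0, G3=0, G4=0, G5=0, giving Y=0. Observed 1.
Test 1: faults giving observed 1 are {G1 stuck-at-0, G2 stuck-at-1, G3 stuck-at-1, G4 stuck-at-1, G5 stuck-at-1}.
Test 2 (x1=1, x2=0, x3=1): fault-free G1=1, G2=0, G3=0, G4=0, G5=0 → 0; observed 0. Eliminates G2 stuck-at-1, G3 stuck-at-1, G4 stuck-at-1, G5 stuck-at-1.
Only G1 stuck-at-0 is consistent with every test.

G1 stuck-at-0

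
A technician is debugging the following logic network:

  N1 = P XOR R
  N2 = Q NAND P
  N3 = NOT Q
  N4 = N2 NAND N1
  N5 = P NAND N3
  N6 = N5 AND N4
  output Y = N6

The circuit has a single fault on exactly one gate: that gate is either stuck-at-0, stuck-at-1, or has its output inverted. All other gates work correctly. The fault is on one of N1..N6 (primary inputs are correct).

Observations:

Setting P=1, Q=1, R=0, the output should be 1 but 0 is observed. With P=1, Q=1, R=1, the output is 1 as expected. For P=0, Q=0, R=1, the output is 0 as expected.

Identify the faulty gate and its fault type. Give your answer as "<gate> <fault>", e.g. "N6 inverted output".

Fault-free values for test 1 (P=1, Q=1, R=0): N1=1, N2=0, N3=0, N4=1, N5=1, N6=1, giving Y=1. Observed 0.
Test 1: faults giving observed 0 are {N2 stuck-at-1, N2 inverted output, N3 stuck-at-1, N3 inverted output, N4 stuck-at-0, N4 inverted output, N5 stuck-at-0, N5 inverted output, N6 stuck-at-0, N6 inverted output}.
Test 2 (P=1, Q=1, R=1): fault-free N1=0, N2=0, N3=0, N4=1, N5=1, N6=1 → 1; observed 1. Eliminates N3 stuck-at-1, N3 inverted output, N4 stuck-at-0, N4 inverted output, N5 stuck-at-0, N5 inverted output, N6 stuck-at-0, N6 inverted output.
Test 3 (P=0, Q=0, R=1): fault-free N1=1, N2=1, N3=1, N4=0, N5=1, N6=0 → 0; observed 0. Eliminates N2 inverted output.
Only N2 stuck-at-1 is consistent with every test.

N2 stuck-at-1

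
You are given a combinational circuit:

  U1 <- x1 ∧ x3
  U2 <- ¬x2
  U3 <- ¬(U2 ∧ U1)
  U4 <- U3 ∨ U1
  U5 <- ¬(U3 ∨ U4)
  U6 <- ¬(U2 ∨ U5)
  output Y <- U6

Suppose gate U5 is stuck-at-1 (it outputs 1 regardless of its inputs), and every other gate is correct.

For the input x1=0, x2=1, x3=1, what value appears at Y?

Propagate with U5 forced: U1=0, U2=0, U3=1, U4=1, U5=1 [stuck-at-1], U6=0.
So Y = 0. (Without the fault it would be 1.)

0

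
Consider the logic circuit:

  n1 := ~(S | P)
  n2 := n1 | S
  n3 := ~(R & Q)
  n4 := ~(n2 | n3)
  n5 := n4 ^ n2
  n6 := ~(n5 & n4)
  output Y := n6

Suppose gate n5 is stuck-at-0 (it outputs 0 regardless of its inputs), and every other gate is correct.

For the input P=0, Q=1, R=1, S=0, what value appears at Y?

1

Propagate with n5 forced: n1=1, n2=1, n3=0, n4=0, n5=0 [stuck-at-0], n6=1.
So Y = 1. (Same as the fault-free value — the fault is masked on this input.)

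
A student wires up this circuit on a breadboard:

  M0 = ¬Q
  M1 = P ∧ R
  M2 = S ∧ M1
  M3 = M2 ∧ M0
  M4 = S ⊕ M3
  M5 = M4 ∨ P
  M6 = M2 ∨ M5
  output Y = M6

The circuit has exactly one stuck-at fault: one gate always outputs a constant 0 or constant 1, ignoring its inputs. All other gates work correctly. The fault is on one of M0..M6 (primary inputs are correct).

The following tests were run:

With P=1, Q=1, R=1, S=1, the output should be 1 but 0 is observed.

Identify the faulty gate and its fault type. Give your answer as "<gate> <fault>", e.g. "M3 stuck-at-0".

Fault-free values for test 1 (P=1, Q=1, R=1, S=1): M0=0, M1=1, M2=1, M3=0, M4=1, M5=1, M6=1, giving Y=1. Observed 0.
Test 1: faults giving observed 0 are {M6 stuck-at-0}.
Only M6 stuck-at-0 is consistent with every test.

M6 stuck-at-0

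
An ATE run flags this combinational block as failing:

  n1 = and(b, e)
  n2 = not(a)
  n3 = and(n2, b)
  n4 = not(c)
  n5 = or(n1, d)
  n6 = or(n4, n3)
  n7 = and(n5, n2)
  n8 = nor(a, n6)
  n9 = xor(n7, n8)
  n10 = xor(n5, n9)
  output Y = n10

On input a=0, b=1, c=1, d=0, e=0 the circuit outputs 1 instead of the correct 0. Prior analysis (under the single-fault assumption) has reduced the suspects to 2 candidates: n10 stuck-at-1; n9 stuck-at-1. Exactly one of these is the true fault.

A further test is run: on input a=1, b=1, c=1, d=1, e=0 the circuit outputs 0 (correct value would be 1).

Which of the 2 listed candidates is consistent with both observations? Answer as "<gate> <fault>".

Evaluate each candidate on input a=1, b=1, c=1, d=1, e=0:
  n10 stuck-at-1: n1=0, n2=0, n3=0, n4=0, n5=1, n6=0, n7=0, n8=0, n9=0, n10=1 [stuck-at-1] → 1 — eliminated
  n9 stuck-at-1: n1=0, n2=0, n3=0, n4=0, n5=1, n6=0, n7=0, n8=0, n9=1 [stuck-at-1], n10=0 → 0 — matches
Only n9 stuck-at-1 reproduces the observed 0.

n9 stuck-at-1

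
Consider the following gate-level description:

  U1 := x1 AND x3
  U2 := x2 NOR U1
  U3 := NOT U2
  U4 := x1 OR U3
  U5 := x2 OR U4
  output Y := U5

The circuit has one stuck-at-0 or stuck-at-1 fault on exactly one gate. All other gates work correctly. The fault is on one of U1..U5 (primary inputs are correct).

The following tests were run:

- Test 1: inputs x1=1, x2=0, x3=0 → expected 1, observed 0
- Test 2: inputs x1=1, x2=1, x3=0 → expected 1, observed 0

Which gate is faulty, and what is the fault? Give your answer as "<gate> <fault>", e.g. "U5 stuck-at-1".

Fault-free values for test 1 (x1=1, x2=0, x3=0): U1=0, U2=1, U3=0, U4=1, U5=1, giving Y=1. Observed 0.
Test 1: faults giving observed 0 are {U4 stuck-at-0, U5 stuck-at-0}.
Test 2 (x1=1, x2=1, x3=0): fault-free U1=0, U2=0, U3=1, U4=1, U5=1 → 1; observed 0. Eliminates U4 stuck-at-0.
Only U5 stuck-at-0 is consistent with every test.

U5 stuck-at-0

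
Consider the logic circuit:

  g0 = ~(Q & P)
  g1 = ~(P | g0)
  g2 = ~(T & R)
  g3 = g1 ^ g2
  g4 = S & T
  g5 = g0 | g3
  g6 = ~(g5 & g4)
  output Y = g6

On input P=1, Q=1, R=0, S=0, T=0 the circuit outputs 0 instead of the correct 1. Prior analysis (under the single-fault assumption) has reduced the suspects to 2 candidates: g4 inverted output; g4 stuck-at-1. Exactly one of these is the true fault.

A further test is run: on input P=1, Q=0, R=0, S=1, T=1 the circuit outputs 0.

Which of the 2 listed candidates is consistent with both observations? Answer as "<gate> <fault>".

Evaluate each candidate on input P=1, Q=0, R=0, S=1, T=1:
  g4 inverted output: g0=1, g1=0, g2=1, g3=1, g4=0 [inverted output], g5=1, g6=1 → 1 — eliminated
  g4 stuck-at-1: g0=1, g1=0, g2=1, g3=1, g4=1 [stuck-at-1], g5=1, g6=0 → 0 — matches
Only g4 stuck-at-1 reproduces the observed 0.

g4 stuck-at-1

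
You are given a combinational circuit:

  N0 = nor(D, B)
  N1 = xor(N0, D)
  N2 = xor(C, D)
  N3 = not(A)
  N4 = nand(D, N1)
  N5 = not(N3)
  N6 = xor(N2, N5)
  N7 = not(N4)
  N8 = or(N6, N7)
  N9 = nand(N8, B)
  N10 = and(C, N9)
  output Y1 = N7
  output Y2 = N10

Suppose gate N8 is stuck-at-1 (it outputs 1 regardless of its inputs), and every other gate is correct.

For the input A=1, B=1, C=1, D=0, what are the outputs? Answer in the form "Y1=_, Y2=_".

Propagate with N8 forced: N0=0, N1=0, N2=1, N3=0, N4=1, N5=1, N6=0, N7=0, N8=1 [stuck-at-1], N9=0, N10=0.
So the outputs are Y1=0, Y2=0. (Without the fault they would be Y1=0, Y2=1.)

Y1=0, Y2=0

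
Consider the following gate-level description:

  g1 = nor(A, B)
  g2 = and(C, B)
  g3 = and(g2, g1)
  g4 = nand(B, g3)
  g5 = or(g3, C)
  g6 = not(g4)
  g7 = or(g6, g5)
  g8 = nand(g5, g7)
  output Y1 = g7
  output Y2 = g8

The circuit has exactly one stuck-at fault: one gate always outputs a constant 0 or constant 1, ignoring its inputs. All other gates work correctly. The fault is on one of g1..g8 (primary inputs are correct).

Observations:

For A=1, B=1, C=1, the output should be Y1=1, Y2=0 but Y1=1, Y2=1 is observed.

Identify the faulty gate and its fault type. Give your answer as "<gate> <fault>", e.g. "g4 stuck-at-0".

g8 stuck-at-1

Fault-free values for test 1 (A=1, B=1, C=1): g1=0, g2=1, g3=0, g4=1, g5=1, g6=0, g7=1, g8=0, giving Y1=1, Y2=0. Observed Y1=1, Y2=1.
Test 1: faults giving observed Y1=1, Y2=1 are {g8 stuck-at-1}.
Only g8 stuck-at-1 is consistent with every test.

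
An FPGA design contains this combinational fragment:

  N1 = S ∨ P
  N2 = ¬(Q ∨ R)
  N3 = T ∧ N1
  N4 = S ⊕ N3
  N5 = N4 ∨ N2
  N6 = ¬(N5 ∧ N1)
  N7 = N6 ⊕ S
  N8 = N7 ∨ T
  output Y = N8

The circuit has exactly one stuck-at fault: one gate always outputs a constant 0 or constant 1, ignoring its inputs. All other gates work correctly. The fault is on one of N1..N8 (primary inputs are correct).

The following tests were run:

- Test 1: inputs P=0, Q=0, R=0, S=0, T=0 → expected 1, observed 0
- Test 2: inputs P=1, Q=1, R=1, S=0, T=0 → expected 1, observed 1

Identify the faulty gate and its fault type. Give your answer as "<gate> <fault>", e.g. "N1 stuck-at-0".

N1 stuck-at-1

Fault-free values for test 1 (P=0, Q=0, R=0, S=0, T=0): N1=0, N2=1, N3=0, N4=0, N5=1, N6=1, N7=1, N8=1, giving Y=1. Observed 0.
Test 1: faults giving observed 0 are {N1 stuck-at-1, N6 stuck-at-0, N7 stuck-at-0, N8 stuck-at-0}.
Test 2 (P=1, Q=1, R=1, S=0, T=0): fault-free N1=1, N2=0, N3=0, N4=0, N5=0, N6=1, N7=1, N8=1 → 1; observed 1. Eliminates N6 stuck-at-0, N7 stuck-at-0, N8 stuck-at-0.
Only N1 stuck-at-1 is consistent with every test.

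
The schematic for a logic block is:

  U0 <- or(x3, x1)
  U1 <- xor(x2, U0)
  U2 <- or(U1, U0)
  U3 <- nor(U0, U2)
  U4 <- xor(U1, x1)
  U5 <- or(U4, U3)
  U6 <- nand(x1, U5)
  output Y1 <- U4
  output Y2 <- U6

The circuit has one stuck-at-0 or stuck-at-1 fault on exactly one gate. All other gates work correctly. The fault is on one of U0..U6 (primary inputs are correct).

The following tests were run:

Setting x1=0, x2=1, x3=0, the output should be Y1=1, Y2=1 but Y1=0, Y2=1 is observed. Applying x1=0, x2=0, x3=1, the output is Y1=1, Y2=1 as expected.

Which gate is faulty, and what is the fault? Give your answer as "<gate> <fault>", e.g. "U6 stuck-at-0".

Fault-free values for test 1 (x1=0, x2=1, x3=0): U0=0, U1=1, U2=1, U3=0, U4=1, U5=1, U6=1, giving Y1=1, Y2=1. Observed Y1=0, Y2=1.
Test 1: faults giving observed Y1=0, Y2=1 are {U0 stuck-at-1, U1 stuck-at-0, U4 stuck-at-0}.
Test 2 (x1=0, x2=0, x3=1): fault-free U0=1, U1=1, U2=1, U3=0, U4=1, U5=1, U6=1 → Y1=1, Y2=1; observed Y1=1, Y2=1. Eliminates U1 stuck-at-0, U4 stuck-at-0.
Only U0 stuck-at-1 is consistent with every test.

U0 stuck-at-1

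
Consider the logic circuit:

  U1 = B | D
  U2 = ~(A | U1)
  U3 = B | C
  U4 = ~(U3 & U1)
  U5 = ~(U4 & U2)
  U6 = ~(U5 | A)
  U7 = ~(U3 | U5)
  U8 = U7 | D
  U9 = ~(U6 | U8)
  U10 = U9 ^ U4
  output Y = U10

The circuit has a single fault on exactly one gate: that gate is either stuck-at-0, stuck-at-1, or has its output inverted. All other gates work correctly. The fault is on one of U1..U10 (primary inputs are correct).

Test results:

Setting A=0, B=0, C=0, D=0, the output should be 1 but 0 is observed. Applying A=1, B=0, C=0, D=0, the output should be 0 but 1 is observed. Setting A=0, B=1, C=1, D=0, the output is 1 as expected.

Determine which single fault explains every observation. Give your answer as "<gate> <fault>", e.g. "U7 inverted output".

Fault-free values for test 1 (A=0, B=0, C=0, D=0): U1=0, U2=1, U3=0, U4=1, U5=0, U6=1, U7=1, U8=1, U9=0, U10=1, giving Y=1. Observed 0.
Test 1: faults giving observed 0 are {U1 stuck-at-1, U1 inverted output, U2 stuck-at-0, U2 inverted output, U5 stuck-at-1, U5 inverted output, U9 stuck-at-1, U9 inverted output, U10 stuck-at-0, U10 inverted output}.
Test 2 (A=1, B=0, C=0, D=0): fault-free U1=0, U2=0, U3=0, U4=1, U5=1, U6=0, U7=0, U8=0, U9=1, U10=0 → 0; observed 1. Eliminates U1 stuck-at-1, U1 inverted output, U2 stuck-at-0, U5 stuck-at-1, U9 stuck-at-1, U10 stuck-at-0.
Test 3 (A=0, B=1, C=1, D=0): fault-free U1=1, U2=0, U3=1, U4=0, U5=1, U6=0, U7=0, U8=0, U9=1, U10=1 → 1; observed 1. Eliminates U5 inverted output, U9 inverted output, U10 inverted output.
Only U2 inverted output is consistent with every test.

U2 inverted output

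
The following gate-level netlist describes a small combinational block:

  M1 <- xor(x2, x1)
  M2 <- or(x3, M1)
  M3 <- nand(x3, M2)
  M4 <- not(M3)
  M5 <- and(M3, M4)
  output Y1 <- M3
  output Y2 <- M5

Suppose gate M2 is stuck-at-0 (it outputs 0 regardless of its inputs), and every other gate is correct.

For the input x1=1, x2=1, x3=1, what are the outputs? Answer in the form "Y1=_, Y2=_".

Propagate with M2 forced: M1=0, M2=0 [stuck-at-0], M3=1, M4=0, M5=0.
So the outputs are Y1=1, Y2=0. (Without the fault they would be Y1=0, Y2=0.)

Y1=1, Y2=0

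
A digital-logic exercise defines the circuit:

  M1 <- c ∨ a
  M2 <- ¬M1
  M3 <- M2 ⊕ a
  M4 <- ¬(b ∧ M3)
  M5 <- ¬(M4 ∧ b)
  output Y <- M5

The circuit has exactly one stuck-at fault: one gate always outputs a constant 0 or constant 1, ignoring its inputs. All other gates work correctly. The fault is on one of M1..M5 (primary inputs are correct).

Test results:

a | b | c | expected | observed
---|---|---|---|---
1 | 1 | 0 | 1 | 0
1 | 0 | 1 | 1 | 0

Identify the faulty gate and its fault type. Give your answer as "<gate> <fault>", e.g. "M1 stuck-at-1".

M5 stuck-at-0

Fault-free values for test 1 (a=1, b=1, c=0): M1=1, M2=0, M3=1, M4=0, M5=1, giving Y=1. Observed 0.
Test 1: faults giving observed 0 are {M1 stuck-at-0, M2 stuck-at-1, M3 stuck-at-0, M4 stuck-at-1, M5 stuck-at-0}.
Test 2 (a=1, b=0, c=1): fault-free M1=1, M2=0, M3=1, M4=1, M5=1 → 1; observed 0. Eliminates M1 stuck-at-0, M2 stuck-at-1, M3 stuck-at-0, M4 stuck-at-1.
Only M5 stuck-at-0 is consistent with every test.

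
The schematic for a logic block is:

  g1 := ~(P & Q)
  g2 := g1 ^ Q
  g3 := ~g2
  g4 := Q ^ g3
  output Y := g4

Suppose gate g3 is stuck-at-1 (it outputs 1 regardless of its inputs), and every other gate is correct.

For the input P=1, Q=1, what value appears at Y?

Propagate with g3 forced: g1=0, g2=1, g3=1 [stuck-at-1], g4=0.
So Y = 0. (Without the fault it would be 1.)

0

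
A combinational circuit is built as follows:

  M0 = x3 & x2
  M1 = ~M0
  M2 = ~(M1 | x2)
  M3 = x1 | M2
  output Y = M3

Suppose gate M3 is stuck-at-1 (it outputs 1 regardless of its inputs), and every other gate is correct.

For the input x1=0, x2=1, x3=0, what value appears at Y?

1

Propagate with M3 forced: M0=0, M1=1, M2=0, M3=1 [stuck-at-1].
So Y = 1. (Without the fault it would be 0.)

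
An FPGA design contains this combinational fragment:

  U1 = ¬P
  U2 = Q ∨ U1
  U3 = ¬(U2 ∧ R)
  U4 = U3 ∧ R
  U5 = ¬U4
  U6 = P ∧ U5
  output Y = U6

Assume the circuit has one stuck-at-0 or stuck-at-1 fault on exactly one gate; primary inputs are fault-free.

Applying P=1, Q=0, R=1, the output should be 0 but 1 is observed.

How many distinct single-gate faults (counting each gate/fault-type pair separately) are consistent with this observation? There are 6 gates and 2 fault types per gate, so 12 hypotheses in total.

Fault-free: U1=0, U2=0, U3=1, U4=1, U5=0, U6=0 → 0. Observed 1.
  U1 stuck-at-0: output 0 ✗
  U1 stuck-at-1: output 1 ✓
  U2 stuck-at-0: output 0 ✗
  U2 stuck-at-1: output 1 ✓
  U3 stuck-at-0: output 1 ✓
  U3 stuck-at-1: output 0 ✗
  U4 stuck-at-0: output 1 ✓
  U4 stuck-at-1: output 0 ✗
  U5 stuck-at-0: output 0 ✗
  U5 stuck-at-1: output 1 ✓
  U6 stuck-at-0: output 0 ✗
  U6 stuck-at-1: output 1 ✓
Consistent faults: {U1 stuck-at-1, U2 stuck-at-1, U3 stuck-at-0, U4 stuck-at-0, U5 stuck-at-1, U6 stuck-at-1} — 6 in all.

6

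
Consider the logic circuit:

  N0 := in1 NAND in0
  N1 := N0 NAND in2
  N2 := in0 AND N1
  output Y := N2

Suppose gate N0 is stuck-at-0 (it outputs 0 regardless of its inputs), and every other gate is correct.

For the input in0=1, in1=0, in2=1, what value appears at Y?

1

Propagate with N0 forced: N0=0 [stuck-at-0], N1=1, N2=1.
So Y = 1. (Without the fault it would be 0.)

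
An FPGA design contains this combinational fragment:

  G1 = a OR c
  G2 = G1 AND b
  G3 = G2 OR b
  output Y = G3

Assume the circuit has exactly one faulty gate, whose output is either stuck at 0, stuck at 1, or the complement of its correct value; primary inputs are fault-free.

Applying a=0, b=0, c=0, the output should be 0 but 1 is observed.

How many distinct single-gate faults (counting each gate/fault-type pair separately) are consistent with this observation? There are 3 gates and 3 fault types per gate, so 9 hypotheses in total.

4

Fault-free: G1=0, G2=0, G3=0 → 0. Observed 1.
  G1 stuck-at-0: output 0 ✗
  G1 stuck-at-1: output 0 ✗
  G1 inverted output: output 0 ✗
  G2 stuck-at-0: output 0 ✗
  G2 stuck-at-1: output 1 ✓
  G2 inverted output: output 1 ✓
  G3 stuck-at-0: output 0 ✗
  G3 stuck-at-1: output 1 ✓
  G3 inverted output: output 1 ✓
Consistent faults: {G2 stuck-at-1, G2 inverted output, G3 stuck-at-1, G3 inverted output} — 4 in all.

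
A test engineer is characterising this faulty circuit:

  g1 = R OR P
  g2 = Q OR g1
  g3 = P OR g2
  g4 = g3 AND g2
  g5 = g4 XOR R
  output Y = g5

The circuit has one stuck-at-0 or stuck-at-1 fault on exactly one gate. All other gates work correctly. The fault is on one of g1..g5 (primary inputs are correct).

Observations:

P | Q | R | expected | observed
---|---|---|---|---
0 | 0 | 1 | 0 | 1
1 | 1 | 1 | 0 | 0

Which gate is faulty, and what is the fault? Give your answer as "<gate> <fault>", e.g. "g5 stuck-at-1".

Fault-free values for test 1 (P=0, Q=0, R=1): g1=1, g2=1, g3=1, g4=1, g5=0, giving Y=0. Observed 1.
Test 1: faults giving observed 1 are {g1 stuck-at-0, g2 stuck-at-0, g3 stuck-at-0, g4 stuck-at-0, g5 stuck-at-1}.
Test 2 (P=1, Q=1, R=1): fault-free g1=1, g2=1, g3=1, g4=1, g5=0 → 0; observed 0. Eliminates g2 stuck-at-0, g3 stuck-at-0, g4 stuck-at-0, g5 stuck-at-1.
Only g1 stuck-at-0 is consistent with every test.

g1 stuck-at-0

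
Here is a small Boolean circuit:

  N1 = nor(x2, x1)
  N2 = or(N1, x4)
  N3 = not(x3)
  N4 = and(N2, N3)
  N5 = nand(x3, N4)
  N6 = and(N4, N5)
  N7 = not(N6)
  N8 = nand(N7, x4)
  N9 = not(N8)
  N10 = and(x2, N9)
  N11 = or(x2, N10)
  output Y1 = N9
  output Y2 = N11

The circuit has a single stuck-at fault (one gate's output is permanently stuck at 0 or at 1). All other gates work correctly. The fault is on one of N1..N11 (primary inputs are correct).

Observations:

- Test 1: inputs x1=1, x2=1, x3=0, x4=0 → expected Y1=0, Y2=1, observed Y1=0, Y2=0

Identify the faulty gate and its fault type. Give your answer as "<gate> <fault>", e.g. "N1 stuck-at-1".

N11 stuck-at-0

Fault-free values for test 1 (x1=1, x2=1, x3=0, x4=0): N1=0, N2=0, N3=1, N4=0, N5=1, N6=0, N7=1, N8=1, N9=0, N10=0, N11=1, giving Y1=0, Y2=1. Observed Y1=0, Y2=0.
Test 1: faults giving observed Y1=0, Y2=0 are {N11 stuck-at-0}.
Only N11 stuck-at-0 is consistent with every test.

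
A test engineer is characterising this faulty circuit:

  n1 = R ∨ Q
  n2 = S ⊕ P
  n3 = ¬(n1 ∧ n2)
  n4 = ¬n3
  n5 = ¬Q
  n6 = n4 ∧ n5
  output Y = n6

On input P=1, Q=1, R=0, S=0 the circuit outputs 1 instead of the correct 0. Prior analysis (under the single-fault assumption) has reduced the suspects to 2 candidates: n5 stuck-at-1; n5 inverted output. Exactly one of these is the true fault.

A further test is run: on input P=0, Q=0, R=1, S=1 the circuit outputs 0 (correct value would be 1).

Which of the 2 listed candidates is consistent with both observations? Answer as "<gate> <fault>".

n5 inverted output

Evaluate each candidate on input P=0, Q=0, R=1, S=1:
  n5 stuck-at-1: n1=1, n2=1, n3=0, n4=1, n5=1 [stuck-at-1], n6=1 → 1 — eliminated
  n5 inverted output: n1=1, n2=1, n3=0, n4=1, n5=0 [inverted output], n6=0 → 0 — matches
Only n5 inverted output reproduces the observed 0.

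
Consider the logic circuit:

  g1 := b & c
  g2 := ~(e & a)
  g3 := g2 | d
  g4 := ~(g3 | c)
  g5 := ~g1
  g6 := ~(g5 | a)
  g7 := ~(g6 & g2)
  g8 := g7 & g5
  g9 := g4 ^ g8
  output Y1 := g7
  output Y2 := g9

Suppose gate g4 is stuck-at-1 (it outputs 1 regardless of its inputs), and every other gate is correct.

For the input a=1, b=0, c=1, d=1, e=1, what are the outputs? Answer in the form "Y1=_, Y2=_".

Y1=1, Y2=0

Propagate with g4 forced: g1=0, g2=0, g3=1, g4=1 [stuck-at-1], g5=1, g6=0, g7=1, g8=1, g9=0.
So the outputs are Y1=1, Y2=0. (Without the fault they would be Y1=1, Y2=1.)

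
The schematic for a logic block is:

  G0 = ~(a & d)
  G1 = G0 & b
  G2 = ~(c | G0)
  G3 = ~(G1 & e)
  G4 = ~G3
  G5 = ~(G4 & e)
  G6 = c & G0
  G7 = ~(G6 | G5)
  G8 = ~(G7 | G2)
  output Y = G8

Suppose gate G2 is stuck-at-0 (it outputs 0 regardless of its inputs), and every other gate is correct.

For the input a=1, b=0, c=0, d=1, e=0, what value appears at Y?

1

Propagate with G2 forced: G0=0, G1=0, G2=0 [stuck-at-0], G3=1, G4=0, G5=1, G6=0, G7=0, G8=1.
So Y = 1. (Without the fault it would be 0.)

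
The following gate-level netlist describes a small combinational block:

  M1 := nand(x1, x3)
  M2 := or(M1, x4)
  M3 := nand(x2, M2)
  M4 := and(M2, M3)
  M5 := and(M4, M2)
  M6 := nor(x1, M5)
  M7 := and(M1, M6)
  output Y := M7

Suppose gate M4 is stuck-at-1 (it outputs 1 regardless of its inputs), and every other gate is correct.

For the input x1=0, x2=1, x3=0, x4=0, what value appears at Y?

Propagate with M4 forced: M1=1, M2=1, M3=0, M4=1 [stuck-at-1], M5=1, M6=0, M7=0.
So Y = 0. (Without the fault it would be 1.)

0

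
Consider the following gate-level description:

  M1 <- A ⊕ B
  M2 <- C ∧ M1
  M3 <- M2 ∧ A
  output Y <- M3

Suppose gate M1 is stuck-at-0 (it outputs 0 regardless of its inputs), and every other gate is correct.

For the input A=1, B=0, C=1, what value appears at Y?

0

Propagate with M1 forced: M1=0 [stuck-at-0], M2=0, M3=0.
So Y = 0. (Without the fault it would be 1.)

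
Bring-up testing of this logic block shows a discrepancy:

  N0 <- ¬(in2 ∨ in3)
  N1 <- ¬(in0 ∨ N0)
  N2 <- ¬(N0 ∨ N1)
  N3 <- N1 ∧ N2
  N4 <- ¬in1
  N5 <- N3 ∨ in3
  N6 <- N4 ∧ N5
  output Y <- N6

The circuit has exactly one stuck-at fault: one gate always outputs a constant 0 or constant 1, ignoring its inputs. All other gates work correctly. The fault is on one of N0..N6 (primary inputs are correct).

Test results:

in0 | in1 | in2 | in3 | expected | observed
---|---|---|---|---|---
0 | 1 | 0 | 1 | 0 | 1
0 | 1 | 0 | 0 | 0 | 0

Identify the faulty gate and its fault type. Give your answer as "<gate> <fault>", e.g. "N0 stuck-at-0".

Fault-free values for test 1 (in0=0, in1=1, in2=0, in3=1): N0=0, N1=1, N2=0, N3=0, N4=0, N5=1, N6=0, giving Y=0. Observed 1.
Test 1: faults giving observed 1 are {N4 stuck-at-1, N6 stuck-at-1}.
Test 2 (in0=0, in1=1, in2=0, in3=0): fault-free N0=1, N1=0, N2=0, N3=0, N4=0, N5=0, N6=0 → 0; observed 0. Eliminates N6 stuck-at-1.
Only N4 stuck-at-1 is consistent with every test.

N4 stuck-at-1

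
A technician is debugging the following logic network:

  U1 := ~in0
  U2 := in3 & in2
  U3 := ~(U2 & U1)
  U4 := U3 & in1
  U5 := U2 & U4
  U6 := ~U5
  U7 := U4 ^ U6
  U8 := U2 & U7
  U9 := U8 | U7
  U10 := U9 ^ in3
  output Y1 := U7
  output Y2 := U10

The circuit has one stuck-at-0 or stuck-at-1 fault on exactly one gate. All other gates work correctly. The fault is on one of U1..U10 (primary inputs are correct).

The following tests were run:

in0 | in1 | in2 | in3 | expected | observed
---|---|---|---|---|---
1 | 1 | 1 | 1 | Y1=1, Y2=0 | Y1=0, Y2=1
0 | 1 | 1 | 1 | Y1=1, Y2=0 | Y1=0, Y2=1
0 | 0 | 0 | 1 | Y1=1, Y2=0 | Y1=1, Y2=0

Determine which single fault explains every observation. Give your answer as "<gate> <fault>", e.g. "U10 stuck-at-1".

U2 stuck-at-0

Fault-free values for test 1 (in0=1, in1=1, in2=1, in3=1): U1=0, U2=1, U3=1, U4=1, U5=1, U6=0, U7=1, U8=1, U9=1, U10=0, giving Y1=1, Y2=0. Observed Y1=0, Y2=1.
Test 1: faults giving observed Y1=0, Y2=1 are {U2 stuck-at-0, U5 stuck-at-0, U6 stuck-at-1, U7 stuck-at-0}.
Test 2 (in0=0, in1=1, in2=1, in3=1): fault-free U1=1, U2=1, U3=0, U4=0, U5=0, U6=1, U7=1, U8=1, U9=1, U10=0 → Y1=1, Y2=0; observed Y1=0, Y2=1. Eliminates U5 stuck-at-0, U6 stuck-at-1.
Test 3 (in0=0, in1=0, in2=0, in3=1): fault-free U1=1, U2=0, U3=1, U4=0, U5=0, U6=1, U7=1, U8=0, U9=1, U10=0 → Y1=1, Y2=0; observed Y1=1, Y2=0. Eliminates U7 stuck-at-0.
Only U2 stuck-at-0 is consistent with every test.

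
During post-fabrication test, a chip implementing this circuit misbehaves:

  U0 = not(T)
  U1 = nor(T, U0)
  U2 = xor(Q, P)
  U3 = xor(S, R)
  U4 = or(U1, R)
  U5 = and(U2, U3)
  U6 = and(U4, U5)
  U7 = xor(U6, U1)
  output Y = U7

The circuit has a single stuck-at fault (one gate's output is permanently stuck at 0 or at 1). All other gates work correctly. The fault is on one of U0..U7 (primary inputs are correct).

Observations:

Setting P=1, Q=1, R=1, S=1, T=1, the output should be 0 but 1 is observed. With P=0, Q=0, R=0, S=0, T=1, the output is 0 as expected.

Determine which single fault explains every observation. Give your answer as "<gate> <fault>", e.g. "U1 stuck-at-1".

U5 stuck-at-1

Fault-free values for test 1 (P=1, Q=1, R=1, S=1, T=1): U0=0, U1=0, U2=0, U3=0, U4=1, U5=0, U6=0, U7=0, giving Y=0. Observed 1.
Test 1: faults giving observed 1 are {U1 stuck-at-1, U5 stuck-at-1, U6 stuck-at-1, U7 stuck-at-1}.
Test 2 (P=0, Q=0, R=0, S=0, T=1): fault-free U0=0, U1=0, U2=0, U3=0, U4=0, U5=0, U6=0, U7=0 → 0; observed 0. Eliminates U1 stuck-at-1, U6 stuck-at-1, U7 stuck-at-1.
Only U5 stuck-at-1 is consistent with every test.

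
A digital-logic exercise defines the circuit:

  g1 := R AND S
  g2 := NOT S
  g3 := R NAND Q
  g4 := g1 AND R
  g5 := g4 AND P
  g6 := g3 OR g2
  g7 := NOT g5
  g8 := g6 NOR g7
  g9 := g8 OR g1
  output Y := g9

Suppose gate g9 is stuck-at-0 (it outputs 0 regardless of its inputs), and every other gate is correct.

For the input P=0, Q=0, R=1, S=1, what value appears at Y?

Propagate with g9 forced: g1=1, g2=0, g3=1, g4=1, g5=0, g6=1, g7=1, g8=0, g9=0 [stuck-at-0].
So Y = 0. (Without the fault it would be 1.)

0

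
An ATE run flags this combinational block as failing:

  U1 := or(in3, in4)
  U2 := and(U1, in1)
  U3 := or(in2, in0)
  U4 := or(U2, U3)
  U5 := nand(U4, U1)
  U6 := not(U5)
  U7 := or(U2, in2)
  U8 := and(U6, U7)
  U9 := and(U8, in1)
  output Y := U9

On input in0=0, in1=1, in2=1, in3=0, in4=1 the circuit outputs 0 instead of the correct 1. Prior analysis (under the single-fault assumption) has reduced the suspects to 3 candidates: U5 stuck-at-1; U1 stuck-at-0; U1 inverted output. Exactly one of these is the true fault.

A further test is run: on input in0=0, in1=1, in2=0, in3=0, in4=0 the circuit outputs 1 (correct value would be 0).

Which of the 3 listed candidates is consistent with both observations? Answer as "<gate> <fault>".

Evaluate each candidate on input in0=0, in1=1, in2=0, in3=0, in4=0:
  U5 stuck-at-1: U1=0, U2=0, U3=0, U4=0, U5=1 [stuck-at-1], U6=0, U7=0, U8=0, U9=0 → 0 — eliminated
  U1 stuck-at-0: U1=0 [stuck-at-0], U2=0, U3=0, U4=0, U5=1, U6=0, U7=0, U8=0, U9=0 → 0 — eliminated
  U1 inverted output: U1=1 [inverted output], U2=1, U3=0, U4=1, U5=0, U6=1, U7=1, U8=1, U9=1 → 1 — matches
Only U1 inverted output reproduces the observed 1.

U1 inverted output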